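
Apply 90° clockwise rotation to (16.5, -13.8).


90° CW: (x,y) -> (y, -x)
(16.5,-13.8) -> (-13.8, -16.5)

(-13.8, -16.5)


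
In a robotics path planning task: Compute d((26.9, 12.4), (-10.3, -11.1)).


dx=-37.2, dy=-23.5
d^2 = (-37.2)^2 + (-23.5)^2 = 1936.09
d = sqrt(1936.09) = 44.001

44.001


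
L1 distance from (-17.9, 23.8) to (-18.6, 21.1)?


|(-17.9)-(-18.6)| + |23.8-21.1| = 0.7 + 2.7 = 3.4

3.4


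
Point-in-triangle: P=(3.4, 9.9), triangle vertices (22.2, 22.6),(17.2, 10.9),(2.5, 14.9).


Cross products: AB x AP = -156.46, BC x BP = 69.9, CA x CP = -105.43
All same sign? no

No, outside


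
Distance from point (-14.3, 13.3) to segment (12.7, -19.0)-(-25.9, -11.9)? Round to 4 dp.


Project P onto AB: t = 0.8255 (clamped to [0,1])
Closest point on segment: (-19.1632, -13.1392)
Distance: 26.8827

26.8827


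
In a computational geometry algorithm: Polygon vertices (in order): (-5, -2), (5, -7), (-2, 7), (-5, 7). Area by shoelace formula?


Shoelace sum: ((-5)*(-7) - 5*(-2)) + (5*7 - (-2)*(-7)) + ((-2)*7 - (-5)*7) + ((-5)*(-2) - (-5)*7)
= 132
Area = |132|/2 = 66

66


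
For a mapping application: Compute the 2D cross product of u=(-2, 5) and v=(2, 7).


u x v = u_x*v_y - u_y*v_x = (-2)*7 - 5*2
= (-14) - 10 = -24

-24


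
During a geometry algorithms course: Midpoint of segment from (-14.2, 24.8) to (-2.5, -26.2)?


M = (((-14.2)+(-2.5))/2, (24.8+(-26.2))/2)
= (-8.35, -0.7)

(-8.35, -0.7)


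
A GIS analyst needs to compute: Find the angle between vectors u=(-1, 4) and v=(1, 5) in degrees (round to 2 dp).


u.v = 19, |u| = sqrt(17) = 4.1231, |v| = sqrt(26) = 5.099
cos(theta) = u.v/(|u||v|) = 19/sqrt(442) = 0.903738
theta = acos(0.903738) = 25.35 degrees

25.35 degrees


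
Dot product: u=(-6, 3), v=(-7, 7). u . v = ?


u . v = u_x*v_x + u_y*v_y = (-6)*(-7) + 3*7
= 42 + 21 = 63

63


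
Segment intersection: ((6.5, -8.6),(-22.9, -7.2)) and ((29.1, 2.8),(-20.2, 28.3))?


Cross products: d1=1138.32, d2=1819, d3=-366.8, d4=-1047.48
d1*d2 < 0 and d3*d4 < 0? no

No, they don't intersect


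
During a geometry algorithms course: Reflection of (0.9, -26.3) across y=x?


Reflection over y=x: (x,y) -> (y,x)
(0.9, -26.3) -> (-26.3, 0.9)

(-26.3, 0.9)


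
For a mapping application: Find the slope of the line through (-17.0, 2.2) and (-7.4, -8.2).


slope = (y2-y1)/(x2-x1) = ((-8.2)-2.2)/((-7.4)-(-17)) = (-10.4)/9.6 = -1.0833

-1.0833


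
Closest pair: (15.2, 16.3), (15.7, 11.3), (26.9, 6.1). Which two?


d(P0,P1) = 5.0249, d(P0,P2) = 15.5219, d(P1,P2) = 12.3483
Closest: P0 and P1

Closest pair: (15.2, 16.3) and (15.7, 11.3), distance = 5.0249


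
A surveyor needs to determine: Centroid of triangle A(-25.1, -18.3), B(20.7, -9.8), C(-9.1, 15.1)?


Centroid = ((x_A+x_B+x_C)/3, (y_A+y_B+y_C)/3)
= (((-25.1)+20.7+(-9.1))/3, ((-18.3)+(-9.8)+15.1)/3)
= (-4.5, -4.3333)

(-4.5, -4.3333)


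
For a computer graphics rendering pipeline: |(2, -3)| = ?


|u| = sqrt(2^2 + (-3)^2) = sqrt(13) = 3.6056

3.6056


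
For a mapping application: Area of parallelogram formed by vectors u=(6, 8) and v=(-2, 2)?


|u x v| = |6*2 - 8*(-2)|
= |12 - (-16)| = 28

28


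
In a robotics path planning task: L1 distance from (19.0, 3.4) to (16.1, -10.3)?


|19-16.1| + |3.4-(-10.3)| = 2.9 + 13.7 = 16.6

16.6


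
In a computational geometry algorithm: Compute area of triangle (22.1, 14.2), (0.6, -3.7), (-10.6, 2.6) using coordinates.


Area = |x_A(y_B-y_C) + x_B(y_C-y_A) + x_C(y_A-y_B)|/2
= |(-139.23) + (-6.96) + (-189.74)|/2
= 335.93/2 = 167.965

167.965


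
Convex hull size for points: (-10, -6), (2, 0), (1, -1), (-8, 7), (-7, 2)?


Convex hull vertices (CCW): (-10, -6), (1, -1), (2, 0), (-8, 7)
Count = 4

4


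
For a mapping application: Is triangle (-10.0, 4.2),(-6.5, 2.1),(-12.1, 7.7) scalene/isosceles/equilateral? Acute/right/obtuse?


Side lengths squared: AB^2=16.66, BC^2=62.72, CA^2=16.66
Sorted: [16.66, 16.66, 62.72]
By sides: Isosceles, By angles: Obtuse

Isosceles, Obtuse


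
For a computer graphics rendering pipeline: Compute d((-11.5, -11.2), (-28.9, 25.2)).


dx=-17.4, dy=36.4
d^2 = (-17.4)^2 + 36.4^2 = 1627.72
d = sqrt(1627.72) = 40.345

40.345


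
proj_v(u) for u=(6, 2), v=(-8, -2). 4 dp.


u.v = -52, |v| = sqrt(68) = 8.2462
Scalar projection = u.v / |v| = -52 / sqrt(68) = -6.3059

-6.3059


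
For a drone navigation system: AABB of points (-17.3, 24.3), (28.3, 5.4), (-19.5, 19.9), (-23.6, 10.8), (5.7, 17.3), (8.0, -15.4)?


x range: [-23.6, 28.3]
y range: [-15.4, 24.3]
Bounding box: (-23.6,-15.4) to (28.3,24.3)

(-23.6,-15.4) to (28.3,24.3)


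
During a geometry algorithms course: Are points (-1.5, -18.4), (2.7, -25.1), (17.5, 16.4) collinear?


Cross product: (2.7-(-1.5))*(16.4-(-18.4)) - ((-25.1)-(-18.4))*(17.5-(-1.5))
= 273.46

No, not collinear


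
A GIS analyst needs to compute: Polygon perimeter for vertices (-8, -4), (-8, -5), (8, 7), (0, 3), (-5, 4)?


Sides: (-8, -4)->(-8, -5): sqrt(1) = 1, (-8, -5)->(8, 7): sqrt(400) = 20, (8, 7)->(0, 3): sqrt(80) = 8.944272, (0, 3)->(-5, 4): sqrt(26) = 5.09902, (-5, 4)->(-8, -4): sqrt(73) = 8.544004
Sum = 43.587296
Perimeter = 43.5873

43.5873


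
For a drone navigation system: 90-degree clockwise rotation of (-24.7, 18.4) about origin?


90° CW: (x,y) -> (y, -x)
(-24.7,18.4) -> (18.4, 24.7)

(18.4, 24.7)


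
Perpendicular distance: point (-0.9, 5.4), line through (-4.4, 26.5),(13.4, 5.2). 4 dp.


|cross product| = 301.03
|line direction| = sqrt(770.53) = 27.7584
Distance = 301.03/sqrt(770.53) = 10.8446

10.8446


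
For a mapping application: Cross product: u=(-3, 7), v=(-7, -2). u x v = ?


u x v = u_x*v_y - u_y*v_x = (-3)*(-2) - 7*(-7)
= 6 - (-49) = 55

55


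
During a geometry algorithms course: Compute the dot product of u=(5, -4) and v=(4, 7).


u . v = u_x*v_x + u_y*v_y = 5*4 + (-4)*7
= 20 + (-28) = -8

-8


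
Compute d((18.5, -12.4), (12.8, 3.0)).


dx=-5.7, dy=15.4
d^2 = (-5.7)^2 + 15.4^2 = 269.65
d = sqrt(269.65) = 16.421

16.421


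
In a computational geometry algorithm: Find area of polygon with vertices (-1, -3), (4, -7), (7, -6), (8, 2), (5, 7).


Shoelace sum: ((-1)*(-7) - 4*(-3)) + (4*(-6) - 7*(-7)) + (7*2 - 8*(-6)) + (8*7 - 5*2) + (5*(-3) - (-1)*7)
= 144
Area = |144|/2 = 72

72


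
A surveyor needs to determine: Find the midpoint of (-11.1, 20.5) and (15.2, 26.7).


M = (((-11.1)+15.2)/2, (20.5+26.7)/2)
= (2.05, 23.6)

(2.05, 23.6)


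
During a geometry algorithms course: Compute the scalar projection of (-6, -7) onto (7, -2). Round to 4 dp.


u.v = -28, |v| = sqrt(53) = 7.2801
Scalar projection = u.v / |v| = -28 / sqrt(53) = -3.8461

-3.8461


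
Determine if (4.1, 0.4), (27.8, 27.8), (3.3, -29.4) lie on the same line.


Cross product: (27.8-4.1)*((-29.4)-0.4) - (27.8-0.4)*(3.3-4.1)
= -684.34

No, not collinear


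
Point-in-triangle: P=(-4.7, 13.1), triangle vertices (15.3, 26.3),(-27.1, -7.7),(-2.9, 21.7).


Cross products: AB x AP = -120.32, BC x BP = -155.2, CA x CP = -148.24
All same sign? yes

Yes, inside


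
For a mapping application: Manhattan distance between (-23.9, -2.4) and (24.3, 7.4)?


|(-23.9)-24.3| + |(-2.4)-7.4| = 48.2 + 9.8 = 58

58


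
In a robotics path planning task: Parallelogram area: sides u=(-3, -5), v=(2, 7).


|u x v| = |(-3)*7 - (-5)*2|
= |(-21) - (-10)| = 11

11


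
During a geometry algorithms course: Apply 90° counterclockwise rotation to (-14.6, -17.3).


90° CCW: (x,y) -> (-y, x)
(-14.6,-17.3) -> (17.3, -14.6)

(17.3, -14.6)


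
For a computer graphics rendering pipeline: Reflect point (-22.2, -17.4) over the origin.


Reflection over origin: (x,y) -> (-x,-y)
(-22.2, -17.4) -> (22.2, 17.4)

(22.2, 17.4)


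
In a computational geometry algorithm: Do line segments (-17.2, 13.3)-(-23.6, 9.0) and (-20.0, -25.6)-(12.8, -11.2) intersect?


Cross products: d1=1235.6, d2=1186.72, d3=236.92, d4=285.8
d1*d2 < 0 and d3*d4 < 0? no

No, they don't intersect


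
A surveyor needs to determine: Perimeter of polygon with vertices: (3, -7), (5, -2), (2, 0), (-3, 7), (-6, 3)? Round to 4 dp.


Sides: (3, -7)->(5, -2): sqrt(29) = 5.385165, (5, -2)->(2, 0): sqrt(13) = 3.605551, (2, 0)->(-3, 7): sqrt(74) = 8.602325, (-3, 7)->(-6, 3): sqrt(25) = 5, (-6, 3)->(3, -7): sqrt(181) = 13.453624
Sum = 36.046665
Perimeter = 36.0467

36.0467


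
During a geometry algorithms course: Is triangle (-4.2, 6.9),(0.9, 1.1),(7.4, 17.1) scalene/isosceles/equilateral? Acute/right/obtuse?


Side lengths squared: AB^2=59.65, BC^2=298.25, CA^2=238.6
Sorted: [59.65, 238.6, 298.25]
By sides: Scalene, By angles: Right

Scalene, Right


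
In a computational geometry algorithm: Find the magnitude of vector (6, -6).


|u| = sqrt(6^2 + (-6)^2) = sqrt(72) = 8.4853

8.4853


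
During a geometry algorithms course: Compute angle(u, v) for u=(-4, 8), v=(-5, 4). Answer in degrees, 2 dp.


u.v = 52, |u| = sqrt(80) = 8.9443, |v| = sqrt(41) = 6.4031
cos(theta) = u.v/(|u||v|) = 52/sqrt(3280) = 0.907959
theta = acos(0.907959) = 24.78 degrees

24.78 degrees


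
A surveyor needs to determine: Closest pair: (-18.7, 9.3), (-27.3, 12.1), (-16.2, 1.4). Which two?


d(P0,P1) = 9.0443, d(P0,P2) = 8.2861, d(P1,P2) = 15.4175
Closest: P0 and P2

Closest pair: (-18.7, 9.3) and (-16.2, 1.4), distance = 8.2861


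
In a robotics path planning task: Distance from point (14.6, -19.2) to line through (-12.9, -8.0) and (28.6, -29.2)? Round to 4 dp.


|cross product| = 118.2
|line direction| = sqrt(2171.69) = 46.6014
Distance = 118.2/sqrt(2171.69) = 2.5364

2.5364


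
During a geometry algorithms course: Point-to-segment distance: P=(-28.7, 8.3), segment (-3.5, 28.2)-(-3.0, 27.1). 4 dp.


Project P onto AB: t = 1 (clamped to [0,1])
Closest point on segment: (-3, 27.1)
Distance: 31.8423

31.8423


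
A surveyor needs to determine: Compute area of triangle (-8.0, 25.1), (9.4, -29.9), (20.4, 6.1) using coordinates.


Area = |x_A(y_B-y_C) + x_B(y_C-y_A) + x_C(y_A-y_B)|/2
= |288 + (-178.6) + 1122|/2
= 1231.4/2 = 615.7

615.7


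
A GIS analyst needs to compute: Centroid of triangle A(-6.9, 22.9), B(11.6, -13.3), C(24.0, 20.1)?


Centroid = ((x_A+x_B+x_C)/3, (y_A+y_B+y_C)/3)
= (((-6.9)+11.6+24)/3, (22.9+(-13.3)+20.1)/3)
= (9.5667, 9.9)

(9.5667, 9.9)


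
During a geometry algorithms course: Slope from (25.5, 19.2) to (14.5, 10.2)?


slope = (y2-y1)/(x2-x1) = (10.2-19.2)/(14.5-25.5) = (-9)/(-11) = 0.8182

0.8182


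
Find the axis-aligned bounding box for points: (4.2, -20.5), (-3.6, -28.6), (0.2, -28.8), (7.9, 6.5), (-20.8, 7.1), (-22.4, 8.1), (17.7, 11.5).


x range: [-22.4, 17.7]
y range: [-28.8, 11.5]
Bounding box: (-22.4,-28.8) to (17.7,11.5)

(-22.4,-28.8) to (17.7,11.5)


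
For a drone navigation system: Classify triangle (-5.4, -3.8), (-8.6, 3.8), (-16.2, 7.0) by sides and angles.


Side lengths squared: AB^2=68, BC^2=68, CA^2=233.28
Sorted: [68, 68, 233.28]
By sides: Isosceles, By angles: Obtuse

Isosceles, Obtuse


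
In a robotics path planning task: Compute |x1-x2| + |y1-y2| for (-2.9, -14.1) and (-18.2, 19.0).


|(-2.9)-(-18.2)| + |(-14.1)-19| = 15.3 + 33.1 = 48.4

48.4


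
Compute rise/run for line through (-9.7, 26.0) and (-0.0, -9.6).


slope = (y2-y1)/(x2-x1) = ((-9.6)-26)/(0-(-9.7)) = (-35.6)/9.7 = -3.6701

-3.6701


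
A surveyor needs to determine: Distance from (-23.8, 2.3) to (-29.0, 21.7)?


dx=-5.2, dy=19.4
d^2 = (-5.2)^2 + 19.4^2 = 403.4
d = sqrt(403.4) = 20.0848

20.0848


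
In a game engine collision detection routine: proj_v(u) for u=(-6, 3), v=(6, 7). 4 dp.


u.v = -15, |v| = sqrt(85) = 9.2195
Scalar projection = u.v / |v| = -15 / sqrt(85) = -1.627

-1.627


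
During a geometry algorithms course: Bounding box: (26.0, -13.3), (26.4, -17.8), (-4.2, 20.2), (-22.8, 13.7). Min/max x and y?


x range: [-22.8, 26.4]
y range: [-17.8, 20.2]
Bounding box: (-22.8,-17.8) to (26.4,20.2)

(-22.8,-17.8) to (26.4,20.2)


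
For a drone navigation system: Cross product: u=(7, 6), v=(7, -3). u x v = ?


u x v = u_x*v_y - u_y*v_x = 7*(-3) - 6*7
= (-21) - 42 = -63

-63


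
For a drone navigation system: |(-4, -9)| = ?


|u| = sqrt((-4)^2 + (-9)^2) = sqrt(97) = 9.8489

9.8489


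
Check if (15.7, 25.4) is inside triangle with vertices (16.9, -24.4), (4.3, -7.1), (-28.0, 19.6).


Cross products: AB x AP = -606.72, BC x BP = -1354.13, CA x CP = 2183.22
All same sign? no

No, outside


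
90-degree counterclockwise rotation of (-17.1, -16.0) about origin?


90° CCW: (x,y) -> (-y, x)
(-17.1,-16) -> (16, -17.1)

(16, -17.1)


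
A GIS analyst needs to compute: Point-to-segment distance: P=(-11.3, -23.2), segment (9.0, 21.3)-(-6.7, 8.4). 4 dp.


Project P onto AB: t = 1 (clamped to [0,1])
Closest point on segment: (-6.7, 8.4)
Distance: 31.9331

31.9331


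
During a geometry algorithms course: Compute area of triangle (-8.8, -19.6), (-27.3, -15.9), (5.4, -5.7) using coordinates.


Area = |x_A(y_B-y_C) + x_B(y_C-y_A) + x_C(y_A-y_B)|/2
= |89.76 + (-379.47) + (-19.98)|/2
= 309.69/2 = 154.845

154.845


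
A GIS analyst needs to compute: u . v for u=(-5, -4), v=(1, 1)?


u . v = u_x*v_x + u_y*v_y = (-5)*1 + (-4)*1
= (-5) + (-4) = -9

-9


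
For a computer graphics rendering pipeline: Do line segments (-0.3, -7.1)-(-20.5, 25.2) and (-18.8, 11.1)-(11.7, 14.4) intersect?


Cross products: d1=-616.15, d2=435.66, d3=229.91, d4=-821.9
d1*d2 < 0 and d3*d4 < 0? yes

Yes, they intersect


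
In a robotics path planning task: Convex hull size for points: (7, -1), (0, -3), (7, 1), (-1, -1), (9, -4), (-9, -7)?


Convex hull vertices (CCW): (-9, -7), (9, -4), (7, 1), (-1, -1)
Count = 4

4


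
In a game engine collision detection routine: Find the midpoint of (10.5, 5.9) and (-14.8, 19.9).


M = ((10.5+(-14.8))/2, (5.9+19.9)/2)
= (-2.15, 12.9)

(-2.15, 12.9)


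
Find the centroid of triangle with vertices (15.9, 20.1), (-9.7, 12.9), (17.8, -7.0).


Centroid = ((x_A+x_B+x_C)/3, (y_A+y_B+y_C)/3)
= ((15.9+(-9.7)+17.8)/3, (20.1+12.9+(-7))/3)
= (8, 8.6667)

(8, 8.6667)


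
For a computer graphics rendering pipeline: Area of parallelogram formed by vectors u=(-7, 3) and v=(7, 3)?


|u x v| = |(-7)*3 - 3*7|
= |(-21) - 21| = 42

42


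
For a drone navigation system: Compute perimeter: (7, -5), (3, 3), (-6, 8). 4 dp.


Sides: (7, -5)->(3, 3): sqrt(80) = 8.944272, (3, 3)->(-6, 8): sqrt(106) = 10.29563, (-6, 8)->(7, -5): sqrt(338) = 18.384776
Sum = 37.624678
Perimeter = 37.6247

37.6247


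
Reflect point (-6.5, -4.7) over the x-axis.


Reflection over x-axis: (x,y) -> (x,-y)
(-6.5, -4.7) -> (-6.5, 4.7)

(-6.5, 4.7)


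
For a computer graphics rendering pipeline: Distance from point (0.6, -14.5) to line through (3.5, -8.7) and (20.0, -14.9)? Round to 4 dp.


|cross product| = 113.68
|line direction| = sqrt(310.69) = 17.6264
Distance = 113.68/sqrt(310.69) = 6.4494

6.4494


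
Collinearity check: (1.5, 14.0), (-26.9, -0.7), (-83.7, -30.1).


Cross product: ((-26.9)-1.5)*((-30.1)-14) - ((-0.7)-14)*((-83.7)-1.5)
= 0

Yes, collinear


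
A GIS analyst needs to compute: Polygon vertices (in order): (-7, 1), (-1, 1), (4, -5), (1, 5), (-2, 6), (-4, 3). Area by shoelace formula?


Shoelace sum: ((-7)*1 - (-1)*1) + ((-1)*(-5) - 4*1) + (4*5 - 1*(-5)) + (1*6 - (-2)*5) + ((-2)*3 - (-4)*6) + ((-4)*1 - (-7)*3)
= 71
Area = |71|/2 = 35.5

35.5


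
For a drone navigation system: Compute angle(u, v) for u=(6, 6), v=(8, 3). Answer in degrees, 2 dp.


u.v = 66, |u| = sqrt(72) = 8.4853, |v| = sqrt(73) = 8.544
cos(theta) = u.v/(|u||v|) = 66/sqrt(5256) = 0.910366
theta = acos(0.910366) = 24.44 degrees

24.44 degrees


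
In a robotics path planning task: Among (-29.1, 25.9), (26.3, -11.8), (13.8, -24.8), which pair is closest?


d(P0,P1) = 67.0108, d(P0,P2) = 66.4146, d(P1,P2) = 18.0347
Closest: P1 and P2

Closest pair: (26.3, -11.8) and (13.8, -24.8), distance = 18.0347


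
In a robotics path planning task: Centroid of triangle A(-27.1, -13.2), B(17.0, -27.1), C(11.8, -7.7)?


Centroid = ((x_A+x_B+x_C)/3, (y_A+y_B+y_C)/3)
= (((-27.1)+17+11.8)/3, ((-13.2)+(-27.1)+(-7.7))/3)
= (0.5667, -16)

(0.5667, -16)


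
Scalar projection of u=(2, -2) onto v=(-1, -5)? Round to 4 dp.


u.v = 8, |v| = sqrt(26) = 5.099
Scalar projection = u.v / |v| = 8 / sqrt(26) = 1.5689

1.5689


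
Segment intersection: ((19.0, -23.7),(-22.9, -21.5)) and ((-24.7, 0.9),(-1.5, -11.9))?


Cross products: d1=-11.36, d2=-496.64, d3=-934.6, d4=-449.32
d1*d2 < 0 and d3*d4 < 0? no

No, they don't intersect


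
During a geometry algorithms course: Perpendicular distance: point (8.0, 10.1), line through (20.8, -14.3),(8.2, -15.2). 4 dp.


|cross product| = 318.96
|line direction| = sqrt(159.57) = 12.6321
Distance = 318.96/sqrt(159.57) = 25.25

25.25


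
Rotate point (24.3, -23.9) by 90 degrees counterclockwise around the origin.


90° CCW: (x,y) -> (-y, x)
(24.3,-23.9) -> (23.9, 24.3)

(23.9, 24.3)


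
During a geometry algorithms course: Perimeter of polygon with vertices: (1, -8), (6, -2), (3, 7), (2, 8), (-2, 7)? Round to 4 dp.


Sides: (1, -8)->(6, -2): sqrt(61) = 7.81025, (6, -2)->(3, 7): sqrt(90) = 9.486833, (3, 7)->(2, 8): sqrt(2) = 1.414214, (2, 8)->(-2, 7): sqrt(17) = 4.123106, (-2, 7)->(1, -8): sqrt(234) = 15.297059
Sum = 38.131462
Perimeter = 38.1315

38.1315


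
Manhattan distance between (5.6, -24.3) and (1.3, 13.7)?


|5.6-1.3| + |(-24.3)-13.7| = 4.3 + 38 = 42.3

42.3


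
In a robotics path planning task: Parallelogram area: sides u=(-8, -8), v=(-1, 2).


|u x v| = |(-8)*2 - (-8)*(-1)|
= |(-16) - 8| = 24

24


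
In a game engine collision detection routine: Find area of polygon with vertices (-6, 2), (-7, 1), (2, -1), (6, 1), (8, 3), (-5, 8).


Shoelace sum: ((-6)*1 - (-7)*2) + ((-7)*(-1) - 2*1) + (2*1 - 6*(-1)) + (6*3 - 8*1) + (8*8 - (-5)*3) + ((-5)*2 - (-6)*8)
= 148
Area = |148|/2 = 74

74


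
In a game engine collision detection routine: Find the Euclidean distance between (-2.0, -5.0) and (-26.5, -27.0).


dx=-24.5, dy=-22
d^2 = (-24.5)^2 + (-22)^2 = 1084.25
d = sqrt(1084.25) = 32.928

32.928


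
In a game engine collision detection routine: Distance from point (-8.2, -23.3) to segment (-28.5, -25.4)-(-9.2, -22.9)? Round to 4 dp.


Project P onto AB: t = 1 (clamped to [0,1])
Closest point on segment: (-9.2, -22.9)
Distance: 1.077

1.077


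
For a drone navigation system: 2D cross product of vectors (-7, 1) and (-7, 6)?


u x v = u_x*v_y - u_y*v_x = (-7)*6 - 1*(-7)
= (-42) - (-7) = -35

-35


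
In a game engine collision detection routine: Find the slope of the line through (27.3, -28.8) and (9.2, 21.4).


slope = (y2-y1)/(x2-x1) = (21.4-(-28.8))/(9.2-27.3) = 50.2/(-18.1) = -2.7735

-2.7735


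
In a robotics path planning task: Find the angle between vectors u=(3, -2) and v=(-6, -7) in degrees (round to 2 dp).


u.v = -4, |u| = sqrt(13) = 3.6056, |v| = sqrt(85) = 9.2195
cos(theta) = u.v/(|u||v|) = -4/sqrt(1105) = -0.120331
theta = acos(-0.120331) = 96.91 degrees

96.91 degrees


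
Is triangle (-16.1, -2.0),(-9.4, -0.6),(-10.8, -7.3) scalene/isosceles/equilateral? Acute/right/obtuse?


Side lengths squared: AB^2=46.85, BC^2=46.85, CA^2=56.18
Sorted: [46.85, 46.85, 56.18]
By sides: Isosceles, By angles: Acute

Isosceles, Acute


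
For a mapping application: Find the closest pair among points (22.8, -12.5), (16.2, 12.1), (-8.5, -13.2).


d(P0,P1) = 25.47, d(P0,P2) = 31.3078, d(P1,P2) = 35.3579
Closest: P0 and P1

Closest pair: (22.8, -12.5) and (16.2, 12.1), distance = 25.47


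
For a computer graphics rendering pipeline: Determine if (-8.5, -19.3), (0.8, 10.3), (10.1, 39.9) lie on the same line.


Cross product: (0.8-(-8.5))*(39.9-(-19.3)) - (10.3-(-19.3))*(10.1-(-8.5))
= 0

Yes, collinear


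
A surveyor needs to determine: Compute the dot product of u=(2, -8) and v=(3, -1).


u . v = u_x*v_x + u_y*v_y = 2*3 + (-8)*(-1)
= 6 + 8 = 14

14


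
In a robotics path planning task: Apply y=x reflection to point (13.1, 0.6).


Reflection over y=x: (x,y) -> (y,x)
(13.1, 0.6) -> (0.6, 13.1)

(0.6, 13.1)


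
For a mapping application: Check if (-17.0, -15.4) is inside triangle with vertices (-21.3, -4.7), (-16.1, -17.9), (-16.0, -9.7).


Cross products: AB x AP = 1.12, BC x BP = 7.63, CA x CP = 35.21
All same sign? yes

Yes, inside


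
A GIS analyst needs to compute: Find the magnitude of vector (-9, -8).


|u| = sqrt((-9)^2 + (-8)^2) = sqrt(145) = 12.0416

12.0416


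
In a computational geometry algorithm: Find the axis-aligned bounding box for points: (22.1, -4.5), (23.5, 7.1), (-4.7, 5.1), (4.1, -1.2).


x range: [-4.7, 23.5]
y range: [-4.5, 7.1]
Bounding box: (-4.7,-4.5) to (23.5,7.1)

(-4.7,-4.5) to (23.5,7.1)


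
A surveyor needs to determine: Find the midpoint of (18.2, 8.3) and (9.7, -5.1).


M = ((18.2+9.7)/2, (8.3+(-5.1))/2)
= (13.95, 1.6)

(13.95, 1.6)


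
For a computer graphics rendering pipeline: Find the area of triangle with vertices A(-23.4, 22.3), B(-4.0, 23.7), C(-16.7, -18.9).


Area = |x_A(y_B-y_C) + x_B(y_C-y_A) + x_C(y_A-y_B)|/2
= |(-996.84) + 164.8 + 23.38|/2
= 808.66/2 = 404.33

404.33


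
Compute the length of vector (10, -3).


|u| = sqrt(10^2 + (-3)^2) = sqrt(109) = 10.4403

10.4403


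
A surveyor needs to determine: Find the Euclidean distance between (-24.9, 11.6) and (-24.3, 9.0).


dx=0.6, dy=-2.6
d^2 = 0.6^2 + (-2.6)^2 = 7.12
d = sqrt(7.12) = 2.6683

2.6683


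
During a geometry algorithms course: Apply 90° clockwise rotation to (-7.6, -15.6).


90° CW: (x,y) -> (y, -x)
(-7.6,-15.6) -> (-15.6, 7.6)

(-15.6, 7.6)


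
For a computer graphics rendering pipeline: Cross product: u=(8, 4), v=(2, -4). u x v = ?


u x v = u_x*v_y - u_y*v_x = 8*(-4) - 4*2
= (-32) - 8 = -40

-40


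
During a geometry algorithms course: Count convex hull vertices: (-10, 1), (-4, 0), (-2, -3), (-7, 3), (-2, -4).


Convex hull vertices (CCW): (-10, 1), (-2, -4), (-2, -3), (-4, 0), (-7, 3)
Count = 5

5


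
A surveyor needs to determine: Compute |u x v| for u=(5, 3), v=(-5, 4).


|u x v| = |5*4 - 3*(-5)|
= |20 - (-15)| = 35

35


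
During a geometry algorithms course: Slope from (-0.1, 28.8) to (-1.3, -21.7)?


slope = (y2-y1)/(x2-x1) = ((-21.7)-28.8)/((-1.3)-(-0.1)) = (-50.5)/(-1.2) = 42.0833

42.0833


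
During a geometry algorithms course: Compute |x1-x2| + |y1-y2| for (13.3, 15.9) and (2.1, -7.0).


|13.3-2.1| + |15.9-(-7)| = 11.2 + 22.9 = 34.1

34.1


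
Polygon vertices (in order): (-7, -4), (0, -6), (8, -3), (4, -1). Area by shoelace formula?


Shoelace sum: ((-7)*(-6) - 0*(-4)) + (0*(-3) - 8*(-6)) + (8*(-1) - 4*(-3)) + (4*(-4) - (-7)*(-1))
= 71
Area = |71|/2 = 35.5

35.5


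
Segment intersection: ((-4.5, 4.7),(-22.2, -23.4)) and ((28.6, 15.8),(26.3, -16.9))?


Cross products: d1=-1056.84, d2=-1571, d3=733.64, d4=1247.8
d1*d2 < 0 and d3*d4 < 0? no

No, they don't intersect


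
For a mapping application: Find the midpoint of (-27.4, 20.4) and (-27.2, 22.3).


M = (((-27.4)+(-27.2))/2, (20.4+22.3)/2)
= (-27.3, 21.35)

(-27.3, 21.35)


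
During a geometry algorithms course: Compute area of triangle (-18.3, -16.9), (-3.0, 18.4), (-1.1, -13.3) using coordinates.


Area = |x_A(y_B-y_C) + x_B(y_C-y_A) + x_C(y_A-y_B)|/2
= |(-580.11) + (-10.8) + 38.83|/2
= 552.08/2 = 276.04

276.04


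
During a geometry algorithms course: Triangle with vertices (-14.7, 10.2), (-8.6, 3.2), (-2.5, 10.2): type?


Side lengths squared: AB^2=86.21, BC^2=86.21, CA^2=148.84
Sorted: [86.21, 86.21, 148.84]
By sides: Isosceles, By angles: Acute

Isosceles, Acute


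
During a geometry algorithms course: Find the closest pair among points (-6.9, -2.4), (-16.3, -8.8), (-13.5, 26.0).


d(P0,P1) = 11.3719, d(P0,P2) = 29.1568, d(P1,P2) = 34.9125
Closest: P0 and P1

Closest pair: (-6.9, -2.4) and (-16.3, -8.8), distance = 11.3719


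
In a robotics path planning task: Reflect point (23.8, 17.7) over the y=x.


Reflection over y=x: (x,y) -> (y,x)
(23.8, 17.7) -> (17.7, 23.8)

(17.7, 23.8)


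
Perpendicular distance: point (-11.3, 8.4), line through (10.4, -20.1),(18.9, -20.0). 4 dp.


|cross product| = 244.42
|line direction| = sqrt(72.26) = 8.5006
Distance = 244.42/sqrt(72.26) = 28.7533

28.7533


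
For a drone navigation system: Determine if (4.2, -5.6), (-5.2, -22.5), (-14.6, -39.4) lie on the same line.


Cross product: ((-5.2)-4.2)*((-39.4)-(-5.6)) - ((-22.5)-(-5.6))*((-14.6)-4.2)
= 0

Yes, collinear


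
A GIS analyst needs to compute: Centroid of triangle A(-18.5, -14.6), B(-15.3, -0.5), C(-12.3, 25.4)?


Centroid = ((x_A+x_B+x_C)/3, (y_A+y_B+y_C)/3)
= (((-18.5)+(-15.3)+(-12.3))/3, ((-14.6)+(-0.5)+25.4)/3)
= (-15.3667, 3.4333)

(-15.3667, 3.4333)


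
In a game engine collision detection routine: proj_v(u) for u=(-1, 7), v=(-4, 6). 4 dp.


u.v = 46, |v| = sqrt(52) = 7.2111
Scalar projection = u.v / |v| = 46 / sqrt(52) = 6.3791

6.3791


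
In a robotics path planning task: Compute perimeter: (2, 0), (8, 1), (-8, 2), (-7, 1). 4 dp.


Sides: (2, 0)->(8, 1): sqrt(37) = 6.082763, (8, 1)->(-8, 2): sqrt(257) = 16.03122, (-8, 2)->(-7, 1): sqrt(2) = 1.414214, (-7, 1)->(2, 0): sqrt(82) = 9.055385
Sum = 32.583582
Perimeter = 32.5836

32.5836


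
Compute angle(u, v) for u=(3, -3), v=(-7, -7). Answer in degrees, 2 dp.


u.v = 0, |u| = sqrt(18) = 4.2426, |v| = sqrt(98) = 9.8995
cos(theta) = u.v/(|u||v|) = 0/sqrt(1764) = 0
theta = acos(0) = 90 degrees

90 degrees


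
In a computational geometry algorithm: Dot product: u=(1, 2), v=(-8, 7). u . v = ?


u . v = u_x*v_x + u_y*v_y = 1*(-8) + 2*7
= (-8) + 14 = 6

6


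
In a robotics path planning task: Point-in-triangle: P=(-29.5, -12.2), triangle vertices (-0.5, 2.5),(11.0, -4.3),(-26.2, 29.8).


Cross products: AB x AP = -366.25, BC x BP = 1674.93, CA x CP = -1169.49
All same sign? no

No, outside


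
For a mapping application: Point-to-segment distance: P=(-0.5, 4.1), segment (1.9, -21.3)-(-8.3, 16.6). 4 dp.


Project P onto AB: t = 0.6408 (clamped to [0,1])
Closest point on segment: (-4.6363, 2.9868)
Distance: 4.2835

4.2835


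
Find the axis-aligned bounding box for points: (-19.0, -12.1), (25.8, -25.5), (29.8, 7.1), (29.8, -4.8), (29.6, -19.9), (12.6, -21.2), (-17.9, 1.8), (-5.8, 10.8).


x range: [-19, 29.8]
y range: [-25.5, 10.8]
Bounding box: (-19,-25.5) to (29.8,10.8)

(-19,-25.5) to (29.8,10.8)


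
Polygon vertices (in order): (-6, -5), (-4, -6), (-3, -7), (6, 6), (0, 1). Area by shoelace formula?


Shoelace sum: ((-6)*(-6) - (-4)*(-5)) + ((-4)*(-7) - (-3)*(-6)) + ((-3)*6 - 6*(-7)) + (6*1 - 0*6) + (0*(-5) - (-6)*1)
= 62
Area = |62|/2 = 31

31


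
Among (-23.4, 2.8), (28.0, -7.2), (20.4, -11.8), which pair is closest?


d(P0,P1) = 52.3637, d(P0,P2) = 46.1693, d(P1,P2) = 8.8837
Closest: P1 and P2

Closest pair: (28.0, -7.2) and (20.4, -11.8), distance = 8.8837


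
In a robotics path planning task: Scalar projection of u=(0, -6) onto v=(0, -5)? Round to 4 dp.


u.v = 30, |v| = sqrt(25) = 5
Scalar projection = u.v / |v| = 30 / sqrt(25) = 6

6


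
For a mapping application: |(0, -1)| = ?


|u| = sqrt(0^2 + (-1)^2) = sqrt(1) = 1

1


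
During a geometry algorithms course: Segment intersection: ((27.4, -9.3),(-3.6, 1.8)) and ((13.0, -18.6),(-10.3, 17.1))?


Cross products: d1=-730.77, d2=117.3, d3=448.14, d4=-399.93
d1*d2 < 0 and d3*d4 < 0? yes

Yes, they intersect


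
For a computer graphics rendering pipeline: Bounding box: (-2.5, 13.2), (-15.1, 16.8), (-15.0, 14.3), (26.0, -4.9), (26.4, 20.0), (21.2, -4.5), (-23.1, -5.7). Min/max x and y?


x range: [-23.1, 26.4]
y range: [-5.7, 20]
Bounding box: (-23.1,-5.7) to (26.4,20)

(-23.1,-5.7) to (26.4,20)


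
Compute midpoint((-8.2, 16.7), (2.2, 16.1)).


M = (((-8.2)+2.2)/2, (16.7+16.1)/2)
= (-3, 16.4)

(-3, 16.4)


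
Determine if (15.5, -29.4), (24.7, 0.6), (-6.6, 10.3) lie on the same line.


Cross product: (24.7-15.5)*(10.3-(-29.4)) - (0.6-(-29.4))*((-6.6)-15.5)
= 1028.24

No, not collinear


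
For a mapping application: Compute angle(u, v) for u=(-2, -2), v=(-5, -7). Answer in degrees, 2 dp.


u.v = 24, |u| = sqrt(8) = 2.8284, |v| = sqrt(74) = 8.6023
cos(theta) = u.v/(|u||v|) = 24/sqrt(592) = 0.986394
theta = acos(0.986394) = 9.46 degrees

9.46 degrees


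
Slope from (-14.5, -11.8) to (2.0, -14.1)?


slope = (y2-y1)/(x2-x1) = ((-14.1)-(-11.8))/(2-(-14.5)) = (-2.3)/16.5 = -0.1394

-0.1394


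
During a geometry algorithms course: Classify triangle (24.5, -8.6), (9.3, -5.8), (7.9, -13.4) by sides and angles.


Side lengths squared: AB^2=238.88, BC^2=59.72, CA^2=298.6
Sorted: [59.72, 238.88, 298.6]
By sides: Scalene, By angles: Right

Scalene, Right


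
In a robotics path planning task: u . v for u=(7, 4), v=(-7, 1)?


u . v = u_x*v_x + u_y*v_y = 7*(-7) + 4*1
= (-49) + 4 = -45

-45


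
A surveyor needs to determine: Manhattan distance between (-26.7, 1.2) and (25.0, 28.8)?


|(-26.7)-25| + |1.2-28.8| = 51.7 + 27.6 = 79.3

79.3


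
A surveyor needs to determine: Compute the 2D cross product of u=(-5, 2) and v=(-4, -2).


u x v = u_x*v_y - u_y*v_x = (-5)*(-2) - 2*(-4)
= 10 - (-8) = 18

18


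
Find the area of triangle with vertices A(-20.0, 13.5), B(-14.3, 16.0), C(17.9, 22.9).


Area = |x_A(y_B-y_C) + x_B(y_C-y_A) + x_C(y_A-y_B)|/2
= |138 + (-134.42) + (-44.75)|/2
= 41.17/2 = 20.585

20.585


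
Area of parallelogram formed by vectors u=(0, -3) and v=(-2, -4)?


|u x v| = |0*(-4) - (-3)*(-2)|
= |0 - 6| = 6

6


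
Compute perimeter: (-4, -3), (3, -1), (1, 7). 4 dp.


Sides: (-4, -3)->(3, -1): sqrt(53) = 7.28011, (3, -1)->(1, 7): sqrt(68) = 8.246211, (1, 7)->(-4, -3): sqrt(125) = 11.18034
Sum = 26.706661
Perimeter = 26.7067

26.7067


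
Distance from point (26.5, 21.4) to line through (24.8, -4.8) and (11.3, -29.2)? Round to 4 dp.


|cross product| = 312.22
|line direction| = sqrt(777.61) = 27.8857
Distance = 312.22/sqrt(777.61) = 11.1964

11.1964


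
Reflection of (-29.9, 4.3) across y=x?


Reflection over y=x: (x,y) -> (y,x)
(-29.9, 4.3) -> (4.3, -29.9)

(4.3, -29.9)


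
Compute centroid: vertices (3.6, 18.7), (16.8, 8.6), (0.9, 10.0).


Centroid = ((x_A+x_B+x_C)/3, (y_A+y_B+y_C)/3)
= ((3.6+16.8+0.9)/3, (18.7+8.6+10)/3)
= (7.1, 12.4333)

(7.1, 12.4333)


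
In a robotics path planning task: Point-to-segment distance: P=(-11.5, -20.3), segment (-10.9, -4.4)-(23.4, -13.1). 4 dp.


Project P onto AB: t = 0.094 (clamped to [0,1])
Closest point on segment: (-7.6746, -5.2181)
Distance: 15.5595

15.5595


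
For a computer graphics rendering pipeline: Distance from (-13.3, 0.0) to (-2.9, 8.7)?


dx=10.4, dy=8.7
d^2 = 10.4^2 + 8.7^2 = 183.85
d = sqrt(183.85) = 13.5591

13.5591


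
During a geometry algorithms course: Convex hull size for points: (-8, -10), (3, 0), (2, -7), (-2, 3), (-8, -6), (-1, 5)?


Convex hull vertices (CCW): (-8, -10), (2, -7), (3, 0), (-1, 5), (-8, -6)
Count = 5

5


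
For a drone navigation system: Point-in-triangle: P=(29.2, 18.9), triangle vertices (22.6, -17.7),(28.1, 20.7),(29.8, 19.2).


Cross products: AB x AP = -52.14, BC x BP = -1.41, CA x CP = -19.98
All same sign? yes

Yes, inside


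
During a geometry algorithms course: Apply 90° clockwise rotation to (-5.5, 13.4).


90° CW: (x,y) -> (y, -x)
(-5.5,13.4) -> (13.4, 5.5)

(13.4, 5.5)


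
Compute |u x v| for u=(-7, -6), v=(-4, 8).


|u x v| = |(-7)*8 - (-6)*(-4)|
= |(-56) - 24| = 80

80


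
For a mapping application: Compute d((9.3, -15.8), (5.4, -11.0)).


dx=-3.9, dy=4.8
d^2 = (-3.9)^2 + 4.8^2 = 38.25
d = sqrt(38.25) = 6.1847

6.1847


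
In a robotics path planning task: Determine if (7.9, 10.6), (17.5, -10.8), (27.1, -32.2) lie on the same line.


Cross product: (17.5-7.9)*((-32.2)-10.6) - ((-10.8)-10.6)*(27.1-7.9)
= 0

Yes, collinear


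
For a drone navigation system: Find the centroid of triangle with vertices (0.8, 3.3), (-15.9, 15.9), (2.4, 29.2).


Centroid = ((x_A+x_B+x_C)/3, (y_A+y_B+y_C)/3)
= ((0.8+(-15.9)+2.4)/3, (3.3+15.9+29.2)/3)
= (-4.2333, 16.1333)

(-4.2333, 16.1333)


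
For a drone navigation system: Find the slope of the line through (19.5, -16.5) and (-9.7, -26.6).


slope = (y2-y1)/(x2-x1) = ((-26.6)-(-16.5))/((-9.7)-19.5) = (-10.1)/(-29.2) = 0.3459

0.3459


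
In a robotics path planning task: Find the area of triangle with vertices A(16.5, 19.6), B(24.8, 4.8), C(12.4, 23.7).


Area = |x_A(y_B-y_C) + x_B(y_C-y_A) + x_C(y_A-y_B)|/2
= |(-311.85) + 101.68 + 183.52|/2
= 26.65/2 = 13.325

13.325


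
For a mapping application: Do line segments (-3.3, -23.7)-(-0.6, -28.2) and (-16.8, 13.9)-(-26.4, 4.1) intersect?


Cross products: d1=493.26, d2=562.92, d3=40.77, d4=-28.89
d1*d2 < 0 and d3*d4 < 0? no

No, they don't intersect


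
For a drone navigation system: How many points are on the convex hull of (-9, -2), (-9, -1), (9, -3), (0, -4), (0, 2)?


Convex hull vertices (CCW): (-9, -2), (0, -4), (9, -3), (0, 2), (-9, -1)
Count = 5

5


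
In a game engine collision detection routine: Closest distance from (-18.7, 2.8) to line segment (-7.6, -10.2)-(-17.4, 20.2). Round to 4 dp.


Project P onto AB: t = 0.494 (clamped to [0,1])
Closest point on segment: (-12.4412, 4.8176)
Distance: 6.576

6.576


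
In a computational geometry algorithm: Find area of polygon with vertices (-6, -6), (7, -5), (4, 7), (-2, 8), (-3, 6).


Shoelace sum: ((-6)*(-5) - 7*(-6)) + (7*7 - 4*(-5)) + (4*8 - (-2)*7) + ((-2)*6 - (-3)*8) + ((-3)*(-6) - (-6)*6)
= 253
Area = |253|/2 = 126.5

126.5


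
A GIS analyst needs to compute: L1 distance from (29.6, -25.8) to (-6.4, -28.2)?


|29.6-(-6.4)| + |(-25.8)-(-28.2)| = 36 + 2.4 = 38.4

38.4


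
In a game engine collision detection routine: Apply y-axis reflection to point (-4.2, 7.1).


Reflection over y-axis: (x,y) -> (-x,y)
(-4.2, 7.1) -> (4.2, 7.1)

(4.2, 7.1)


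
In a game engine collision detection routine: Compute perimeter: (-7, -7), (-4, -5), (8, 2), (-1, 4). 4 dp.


Sides: (-7, -7)->(-4, -5): sqrt(13) = 3.605551, (-4, -5)->(8, 2): sqrt(193) = 13.892444, (8, 2)->(-1, 4): sqrt(85) = 9.219544, (-1, 4)->(-7, -7): sqrt(157) = 12.529964
Sum = 39.247503
Perimeter = 39.2475

39.2475


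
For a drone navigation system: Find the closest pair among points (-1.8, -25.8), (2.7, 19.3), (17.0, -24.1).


d(P0,P1) = 45.3239, d(P0,P2) = 18.8767, d(P1,P2) = 45.6952
Closest: P0 and P2

Closest pair: (-1.8, -25.8) and (17.0, -24.1), distance = 18.8767


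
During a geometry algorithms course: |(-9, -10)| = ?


|u| = sqrt((-9)^2 + (-10)^2) = sqrt(181) = 13.4536

13.4536


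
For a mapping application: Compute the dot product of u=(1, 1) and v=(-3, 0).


u . v = u_x*v_x + u_y*v_y = 1*(-3) + 1*0
= (-3) + 0 = -3

-3


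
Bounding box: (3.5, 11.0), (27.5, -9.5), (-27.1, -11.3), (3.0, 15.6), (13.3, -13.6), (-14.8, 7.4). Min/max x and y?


x range: [-27.1, 27.5]
y range: [-13.6, 15.6]
Bounding box: (-27.1,-13.6) to (27.5,15.6)

(-27.1,-13.6) to (27.5,15.6)


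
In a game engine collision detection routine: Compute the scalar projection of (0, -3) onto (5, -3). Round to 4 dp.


u.v = 9, |v| = sqrt(34) = 5.831
Scalar projection = u.v / |v| = 9 / sqrt(34) = 1.5435

1.5435


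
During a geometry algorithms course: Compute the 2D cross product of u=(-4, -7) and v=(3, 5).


u x v = u_x*v_y - u_y*v_x = (-4)*5 - (-7)*3
= (-20) - (-21) = 1

1


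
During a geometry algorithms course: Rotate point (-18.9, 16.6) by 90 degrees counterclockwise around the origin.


90° CCW: (x,y) -> (-y, x)
(-18.9,16.6) -> (-16.6, -18.9)

(-16.6, -18.9)


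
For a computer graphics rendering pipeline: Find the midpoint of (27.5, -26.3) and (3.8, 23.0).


M = ((27.5+3.8)/2, ((-26.3)+23)/2)
= (15.65, -1.65)

(15.65, -1.65)


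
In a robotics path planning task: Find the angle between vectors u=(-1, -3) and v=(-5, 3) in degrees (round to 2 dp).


u.v = -4, |u| = sqrt(10) = 3.1623, |v| = sqrt(34) = 5.831
cos(theta) = u.v/(|u||v|) = -4/sqrt(340) = -0.21693
theta = acos(-0.21693) = 102.53 degrees

102.53 degrees


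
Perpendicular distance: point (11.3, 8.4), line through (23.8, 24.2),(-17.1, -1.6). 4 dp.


|cross product| = 323.72
|line direction| = sqrt(2338.45) = 48.3575
Distance = 323.72/sqrt(2338.45) = 6.6943

6.6943


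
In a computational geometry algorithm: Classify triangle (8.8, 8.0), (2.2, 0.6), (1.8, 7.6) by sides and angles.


Side lengths squared: AB^2=98.32, BC^2=49.16, CA^2=49.16
Sorted: [49.16, 49.16, 98.32]
By sides: Isosceles, By angles: Right

Isosceles, Right


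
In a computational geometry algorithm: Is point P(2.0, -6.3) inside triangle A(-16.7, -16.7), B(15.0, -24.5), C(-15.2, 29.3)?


Cross products: AB x AP = 475.54, BC x BP = 149.76, CA x CP = 844.6
All same sign? yes

Yes, inside


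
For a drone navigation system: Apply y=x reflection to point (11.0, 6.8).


Reflection over y=x: (x,y) -> (y,x)
(11, 6.8) -> (6.8, 11)

(6.8, 11)


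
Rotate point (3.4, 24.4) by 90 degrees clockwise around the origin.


90° CW: (x,y) -> (y, -x)
(3.4,24.4) -> (24.4, -3.4)

(24.4, -3.4)


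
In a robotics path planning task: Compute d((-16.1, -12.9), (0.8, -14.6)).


dx=16.9, dy=-1.7
d^2 = 16.9^2 + (-1.7)^2 = 288.5
d = sqrt(288.5) = 16.9853

16.9853


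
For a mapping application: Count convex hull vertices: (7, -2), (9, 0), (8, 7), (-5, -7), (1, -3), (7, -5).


Convex hull vertices (CCW): (-5, -7), (7, -5), (9, 0), (8, 7)
Count = 4

4


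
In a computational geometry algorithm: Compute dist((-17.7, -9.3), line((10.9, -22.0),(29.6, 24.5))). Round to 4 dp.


|cross product| = 1567.39
|line direction| = sqrt(2511.94) = 50.1193
Distance = 1567.39/sqrt(2511.94) = 31.2732

31.2732


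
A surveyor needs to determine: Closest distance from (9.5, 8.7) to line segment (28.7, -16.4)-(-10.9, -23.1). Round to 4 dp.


Project P onto AB: t = 0.3671 (clamped to [0,1])
Closest point on segment: (14.1629, -18.8596)
Distance: 27.9512

27.9512


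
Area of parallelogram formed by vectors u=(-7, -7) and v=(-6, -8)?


|u x v| = |(-7)*(-8) - (-7)*(-6)|
= |56 - 42| = 14

14


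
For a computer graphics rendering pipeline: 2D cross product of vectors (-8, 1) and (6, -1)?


u x v = u_x*v_y - u_y*v_x = (-8)*(-1) - 1*6
= 8 - 6 = 2

2


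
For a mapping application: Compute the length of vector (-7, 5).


|u| = sqrt((-7)^2 + 5^2) = sqrt(74) = 8.6023

8.6023


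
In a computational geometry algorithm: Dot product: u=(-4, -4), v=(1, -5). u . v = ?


u . v = u_x*v_x + u_y*v_y = (-4)*1 + (-4)*(-5)
= (-4) + 20 = 16

16


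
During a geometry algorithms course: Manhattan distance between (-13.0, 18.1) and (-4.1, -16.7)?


|(-13)-(-4.1)| + |18.1-(-16.7)| = 8.9 + 34.8 = 43.7

43.7


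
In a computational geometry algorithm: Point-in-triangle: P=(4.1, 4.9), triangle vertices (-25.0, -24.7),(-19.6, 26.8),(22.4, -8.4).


Cross products: AB x AP = -1338.81, BC x BP = -85.56, CA x CP = -928.71
All same sign? yes

Yes, inside


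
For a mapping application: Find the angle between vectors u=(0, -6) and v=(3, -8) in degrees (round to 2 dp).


u.v = 48, |u| = sqrt(36) = 6, |v| = sqrt(73) = 8.544
cos(theta) = u.v/(|u||v|) = 48/sqrt(2628) = 0.936329
theta = acos(0.936329) = 20.56 degrees

20.56 degrees


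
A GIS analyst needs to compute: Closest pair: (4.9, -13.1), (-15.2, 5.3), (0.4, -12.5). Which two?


d(P0,P1) = 27.2501, d(P0,P2) = 4.5398, d(P1,P2) = 23.6685
Closest: P0 and P2

Closest pair: (4.9, -13.1) and (0.4, -12.5), distance = 4.5398
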